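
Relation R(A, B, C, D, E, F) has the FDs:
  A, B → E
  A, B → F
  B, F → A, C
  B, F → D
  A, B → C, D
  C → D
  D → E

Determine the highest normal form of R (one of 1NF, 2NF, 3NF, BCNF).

Candidate keys: {A, B}, {B, F}. Prime attributes: {A, B, F}.
C → D: {C}⁺ = {C, D, E}, which is not all of the attributes, so the left side is not a superkey — BCNF is violated.
Because {D} is non-prime and the left side of C → D is not a superkey, the relation is not in 3NF.
No non-prime attribute depends on a proper subset of any candidate key, so 2NF holds.

2NF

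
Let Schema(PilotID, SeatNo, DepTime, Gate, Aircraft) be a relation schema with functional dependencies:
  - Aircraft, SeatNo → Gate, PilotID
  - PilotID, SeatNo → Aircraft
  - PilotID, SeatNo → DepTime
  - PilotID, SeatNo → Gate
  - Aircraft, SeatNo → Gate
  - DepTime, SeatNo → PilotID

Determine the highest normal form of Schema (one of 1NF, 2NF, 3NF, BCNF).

Candidate keys: {Aircraft, SeatNo}, {DepTime, SeatNo}, {PilotID, SeatNo}. Prime attributes: {Aircraft, DepTime, PilotID, SeatNo}.
Every FD has a superkey on the left, so the relation is in BCNF.

BCNF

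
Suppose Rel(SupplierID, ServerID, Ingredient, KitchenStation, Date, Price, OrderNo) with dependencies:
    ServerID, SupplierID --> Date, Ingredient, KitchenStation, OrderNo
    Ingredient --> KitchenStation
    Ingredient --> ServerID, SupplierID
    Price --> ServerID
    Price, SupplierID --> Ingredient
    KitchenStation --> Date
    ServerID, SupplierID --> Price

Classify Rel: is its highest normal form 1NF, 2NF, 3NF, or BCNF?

Candidate keys: {Ingredient}, {Price, SupplierID}, {ServerID, SupplierID}. Prime attributes: {Ingredient, Price, ServerID, SupplierID}.
For Price --> ServerID we have {Price}⁺ = {Price, ServerID}; {Price} is not a superkey, so BCNF fails.
Because {Date} is non-prime and the left side of KitchenStation --> Date is not a superkey, the relation is not in 3NF.
No proper subset of a key has a non-prime attribute in its closure, so there is no partial dependency; 2NF holds.

2NF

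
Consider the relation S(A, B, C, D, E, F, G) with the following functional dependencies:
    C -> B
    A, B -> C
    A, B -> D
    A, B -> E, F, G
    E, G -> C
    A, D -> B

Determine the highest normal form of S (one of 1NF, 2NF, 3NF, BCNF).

3NF

Candidate keys: {A, B}, {A, C}, {A, D}, {A, E, G}. Prime attributes: {A, B, C, D, E, G}.
C -> B breaks BCNF: {C}⁺ = {B, C}, so {C} is not a superkey.
Since {B} ⊆ prime attributes and every other non-superkey FD also has a prime right side, the schema is in 3NF.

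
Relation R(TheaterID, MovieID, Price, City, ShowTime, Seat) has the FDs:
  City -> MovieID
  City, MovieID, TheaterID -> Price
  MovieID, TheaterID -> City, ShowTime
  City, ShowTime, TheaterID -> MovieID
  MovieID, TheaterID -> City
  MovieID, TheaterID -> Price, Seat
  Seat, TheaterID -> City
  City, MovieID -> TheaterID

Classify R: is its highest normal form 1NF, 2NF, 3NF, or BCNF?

Candidate keys: {City}, {MovieID, TheaterID}, {Seat, TheaterID}. Prime attributes: {City, MovieID, Seat, TheaterID}.
The left-hand side of every FD is a superkey, so BCNF is satisfied.

BCNF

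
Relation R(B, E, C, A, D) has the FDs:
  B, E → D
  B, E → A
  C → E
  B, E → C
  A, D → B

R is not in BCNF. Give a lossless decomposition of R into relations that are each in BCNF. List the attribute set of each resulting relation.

Candidate keys of the original relation: {A, C, D}, {A, D, E}, {B, C}, {B, E}.
{A, B, C, D, E}: {C} determines {C, E} here but is not a superkey — split on C → E, giving {C, E} and {A, B, C, D}.
{C, E} is in BCNF.
{A, B, C, D}: {A, D} determines {A, B, D} here but is not a superkey — split on A, D → B, giving {A, B, D} and {A, C, D}.
{A, B, D} is in BCNF.
{A, C, D} is in BCNF.

{A, B, D}; {A, C, D}; {C, E}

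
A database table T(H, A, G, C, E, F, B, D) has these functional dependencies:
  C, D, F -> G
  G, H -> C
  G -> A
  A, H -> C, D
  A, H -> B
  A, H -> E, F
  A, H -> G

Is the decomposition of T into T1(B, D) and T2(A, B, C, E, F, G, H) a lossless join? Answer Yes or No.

Common attributes: {B}; their closure is {B}.
The closure covers neither T1 nor T2 entirely; the join is not lossless.

No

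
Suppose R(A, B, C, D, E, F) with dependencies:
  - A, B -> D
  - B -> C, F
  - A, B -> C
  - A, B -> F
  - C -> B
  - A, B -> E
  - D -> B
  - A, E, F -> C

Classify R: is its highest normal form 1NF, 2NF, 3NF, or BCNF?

Candidate keys: {A, B}, {A, C}, {A, D}, {A, E, F}. Prime attributes: {A, B, C, D, E, F}.
B -> C, F breaks BCNF: {B}⁺ = {B, C, F}, so {B} is not a superkey.
Since {C, F} ⊆ prime attributes and every other non-superkey FD also has a prime right side, the schema is in 3NF.

3NF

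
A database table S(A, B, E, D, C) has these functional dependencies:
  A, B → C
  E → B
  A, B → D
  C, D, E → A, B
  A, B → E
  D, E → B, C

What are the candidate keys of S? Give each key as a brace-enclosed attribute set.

{A, B} is a candidate key since {A, B}⁺ = {A, B, C, D, E} covers every attribute.
{A, E} is a candidate key since {A, E}⁺ = {A, B, C, D, E} covers every attribute.
{D, E} is a candidate key since {D, E}⁺ = {A, B, C, D, E} covers every attribute.
No proper subset of any of these is a key, and no other minimal superkey exists.

{A, B}, {A, E}, {D, E}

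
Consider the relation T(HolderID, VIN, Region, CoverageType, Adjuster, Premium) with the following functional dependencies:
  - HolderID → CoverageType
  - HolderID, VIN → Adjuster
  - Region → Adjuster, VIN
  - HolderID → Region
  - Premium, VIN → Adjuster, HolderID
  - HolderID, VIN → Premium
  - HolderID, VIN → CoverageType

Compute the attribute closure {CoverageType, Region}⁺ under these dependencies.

Start with {CoverageType, Region}.
Region → Adjuster, VIN applies; add {Adjuster, VIN} → now {Adjuster, CoverageType, Region, VIN}.
No further FD applies.

{Adjuster, CoverageType, Region, VIN}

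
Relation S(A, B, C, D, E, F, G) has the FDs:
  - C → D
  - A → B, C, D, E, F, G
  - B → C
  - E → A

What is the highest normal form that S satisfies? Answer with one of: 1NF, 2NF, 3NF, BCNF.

Candidate keys: {A}, {E}. Prime attributes: {A, E}.
For C → D we have {C}⁺ = {C, D}; {C} is not a superkey, so BCNF fails.
Because {D} is non-prime and the left side of C → D is not a superkey, the relation is not in 3NF.
All keys have size 1, which rules out partial dependencies — 2NF is satisfied.

2NF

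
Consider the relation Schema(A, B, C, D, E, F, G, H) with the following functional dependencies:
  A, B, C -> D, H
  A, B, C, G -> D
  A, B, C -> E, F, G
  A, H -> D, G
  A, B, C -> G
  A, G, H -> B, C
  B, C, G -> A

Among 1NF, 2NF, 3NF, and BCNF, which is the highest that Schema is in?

Candidate keys: {A, B, C}, {A, H}, {B, C, G}. Prime attributes: {A, B, C, G, H}.
The left-hand side of every FD is a superkey, so BCNF is satisfied.

BCNF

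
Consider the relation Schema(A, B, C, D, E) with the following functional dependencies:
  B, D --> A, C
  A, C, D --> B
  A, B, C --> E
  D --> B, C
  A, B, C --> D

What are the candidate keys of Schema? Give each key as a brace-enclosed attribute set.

{D} is a candidate key since {D}⁺ = {A, B, C, D, E} covers every attribute.
{A, B, C} is a candidate key since {A, B, C}⁺ = {A, B, C, D, E} covers every attribute.
These are minimal and exhaustive — every other superkey contains one of them.

{A, B, C}, {D}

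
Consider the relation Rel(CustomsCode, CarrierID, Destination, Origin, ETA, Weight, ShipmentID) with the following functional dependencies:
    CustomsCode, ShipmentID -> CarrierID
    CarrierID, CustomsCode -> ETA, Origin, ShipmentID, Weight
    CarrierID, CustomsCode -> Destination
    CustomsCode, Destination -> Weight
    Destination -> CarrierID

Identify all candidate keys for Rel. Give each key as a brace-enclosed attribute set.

{CarrierID, CustomsCode}, {CustomsCode, Destination}, {CustomsCode, ShipmentID}

No FD produces {CustomsCode}, so it must be in every candidate key.
{CarrierID, CustomsCode}⁺ = {CarrierID, CustomsCode, Destination, ETA, Origin, ShipmentID, Weight}, which is every attribute, so {CarrierID, CustomsCode} is a candidate key.
{CustomsCode, Destination}⁺ = {CarrierID, CustomsCode, Destination, ETA, Origin, ShipmentID, Weight}, which is every attribute, so {CustomsCode, Destination} is a candidate key.
{CustomsCode, ShipmentID}⁺ = {CarrierID, CustomsCode, Destination, ETA, Origin, ShipmentID, Weight}, which is every attribute, so {CustomsCode, ShipmentID} is a candidate key.
No proper subset of any of these is a key, and no other minimal superkey exists.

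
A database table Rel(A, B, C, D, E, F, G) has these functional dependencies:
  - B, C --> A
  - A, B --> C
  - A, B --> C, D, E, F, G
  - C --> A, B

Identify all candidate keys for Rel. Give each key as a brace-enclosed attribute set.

{A, B}, {C}

{C}⁺ = {A, B, C, D, E, F, G} — all of the relation — so {C} is a candidate key.
{A, B}⁺ = {A, B, C, D, E, F, G} — all of the relation — so {A, B} is a candidate key.
These are minimal and exhaustive — every other superkey contains one of them.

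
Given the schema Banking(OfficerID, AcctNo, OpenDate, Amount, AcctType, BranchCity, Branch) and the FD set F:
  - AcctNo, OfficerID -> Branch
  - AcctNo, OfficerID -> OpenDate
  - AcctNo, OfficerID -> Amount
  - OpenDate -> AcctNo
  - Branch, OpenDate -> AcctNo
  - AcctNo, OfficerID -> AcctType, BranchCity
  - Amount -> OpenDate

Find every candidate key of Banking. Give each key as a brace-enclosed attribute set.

No FD produces {OfficerID}, so it must be in every candidate key.
{AcctNo, OfficerID}⁺ = {AcctNo, AcctType, Amount, Branch, BranchCity, OfficerID, OpenDate}, which is every attribute, so {AcctNo, OfficerID} is a candidate key.
{Amount, OfficerID}⁺ = {AcctNo, AcctType, Amount, Branch, BranchCity, OfficerID, OpenDate}, which is every attribute, so {Amount, OfficerID} is a candidate key.
{OfficerID, OpenDate}⁺ = {AcctNo, AcctType, Amount, Branch, BranchCity, OfficerID, OpenDate}, which is every attribute, so {OfficerID, OpenDate} is a candidate key.
No proper subset of any of these is a key, and no other minimal superkey exists.

{AcctNo, OfficerID}, {Amount, OfficerID}, {OfficerID, OpenDate}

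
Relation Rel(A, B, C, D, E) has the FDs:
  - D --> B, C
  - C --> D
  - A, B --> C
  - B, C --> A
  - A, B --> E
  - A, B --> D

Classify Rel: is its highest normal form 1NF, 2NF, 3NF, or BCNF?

BCNF

Candidate keys: {A, B}, {C}, {D}. Prime attributes: {A, B, C, D}.
Every FD has a superkey on the left, so the relation is in BCNF.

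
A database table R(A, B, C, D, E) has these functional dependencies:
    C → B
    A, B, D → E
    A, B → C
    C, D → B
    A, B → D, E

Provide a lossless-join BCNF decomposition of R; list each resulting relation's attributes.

{A, C, D, E}; {B, C}

Candidate keys of the original relation: {A, B}, {A, C}.
In {A, B, C, D, E}, {C} is not a superkey ({C}⁺ restricted to this set is {B, C}), so split on C → B into {B, C} and {A, C, D, E}.
{B, C} is in BCNF.
{A, C, D, E} is in BCNF.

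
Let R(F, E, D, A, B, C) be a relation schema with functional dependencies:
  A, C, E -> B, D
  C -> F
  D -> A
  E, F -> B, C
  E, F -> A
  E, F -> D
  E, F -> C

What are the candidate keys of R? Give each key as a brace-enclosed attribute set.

{E} never appears on the right of any FD, so every key must include it.
{C, E}⁺ = {A, B, C, D, E, F} — all of the relation — so {C, E} is a candidate key.
{E, F}⁺ = {A, B, C, D, E, F} — all of the relation — so {E, F} is a candidate key.
Any other superkey properly contains one of these, so there are no further candidate keys.

{C, E}, {E, F}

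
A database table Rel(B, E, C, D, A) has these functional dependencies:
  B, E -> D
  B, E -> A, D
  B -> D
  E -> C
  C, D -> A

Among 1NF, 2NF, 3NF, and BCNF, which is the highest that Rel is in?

Candidate key: {B, E}. Prime attributes: {B, E}.
For B -> D we have {B}⁺ = {B, D}; {B} is not a superkey, so BCNF fails.
B -> D has non-prime {D} on the right and a non-superkey on the left, so 3NF fails.
{B} is a proper subset of the key {B, E}, and {B}⁺ contains the non-prime attribute {D} — a partial dependency, so 2NF is violated.

1NF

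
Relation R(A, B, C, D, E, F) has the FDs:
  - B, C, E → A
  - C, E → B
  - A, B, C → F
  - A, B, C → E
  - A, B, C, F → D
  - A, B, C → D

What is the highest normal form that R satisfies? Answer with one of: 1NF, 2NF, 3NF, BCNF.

BCNF

Candidate keys: {A, B, C}, {C, E}. Prime attributes: {A, B, C, E}.
The left-hand side of every FD is a superkey, so BCNF is satisfied.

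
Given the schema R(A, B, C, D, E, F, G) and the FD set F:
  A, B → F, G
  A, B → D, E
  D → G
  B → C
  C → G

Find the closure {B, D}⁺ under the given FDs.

Start with {B, D}.
D → G applies; add {G} → now {B, D, G}.
B → C applies; add {C} → now {B, C, D, G}.
No further FD applies.

{B, C, D, G}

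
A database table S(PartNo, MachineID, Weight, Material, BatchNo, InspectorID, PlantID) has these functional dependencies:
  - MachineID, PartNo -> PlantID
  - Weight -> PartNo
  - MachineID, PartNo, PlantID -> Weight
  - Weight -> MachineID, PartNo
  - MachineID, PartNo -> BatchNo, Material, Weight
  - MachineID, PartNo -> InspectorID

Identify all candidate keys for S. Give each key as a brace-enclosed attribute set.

{Weight}⁺ = {BatchNo, InspectorID, MachineID, Material, PartNo, PlantID, Weight} — all of the relation — so {Weight} is a candidate key.
{MachineID, PartNo}⁺ = {BatchNo, InspectorID, MachineID, Material, PartNo, PlantID, Weight} — all of the relation — so {MachineID, PartNo} is a candidate key.
Any other superkey properly contains one of these, so there are no further candidate keys.

{MachineID, PartNo}, {Weight}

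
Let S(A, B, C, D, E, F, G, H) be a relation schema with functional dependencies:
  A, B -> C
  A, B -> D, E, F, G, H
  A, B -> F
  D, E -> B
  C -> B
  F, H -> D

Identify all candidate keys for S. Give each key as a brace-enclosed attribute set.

{A} never appears on the right of any FD, so every key must include it.
{A, B}⁺ = {A, B, C, D, E, F, G, H} — all of the relation — so {A, B} is a candidate key.
{A, C}⁺ = {A, B, C, D, E, F, G, H} — all of the relation — so {A, C} is a candidate key.
{A, D, E}⁺ = {A, B, C, D, E, F, G, H} — all of the relation — so {A, D, E} is a candidate key.
{A, E, F, H}⁺ = {A, B, C, D, E, F, G, H} — all of the relation — so {A, E, F, H} is a candidate key.
These are minimal and exhaustive — every other superkey contains one of them.

{A, B}, {A, C}, {A, D, E}, {A, E, F, H}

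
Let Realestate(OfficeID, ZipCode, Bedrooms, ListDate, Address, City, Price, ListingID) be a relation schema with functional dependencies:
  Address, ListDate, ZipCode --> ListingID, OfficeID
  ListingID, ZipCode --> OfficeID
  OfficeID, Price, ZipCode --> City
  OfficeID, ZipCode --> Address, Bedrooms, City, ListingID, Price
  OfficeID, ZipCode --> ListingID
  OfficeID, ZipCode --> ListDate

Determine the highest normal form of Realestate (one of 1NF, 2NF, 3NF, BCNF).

Candidate keys: {Address, ListDate, ZipCode}, {ListingID, ZipCode}, {OfficeID, ZipCode}. Prime attributes: {Address, ListDate, ListingID, OfficeID, ZipCode}.
The left-hand side of every FD is a superkey, so BCNF is satisfied.

BCNF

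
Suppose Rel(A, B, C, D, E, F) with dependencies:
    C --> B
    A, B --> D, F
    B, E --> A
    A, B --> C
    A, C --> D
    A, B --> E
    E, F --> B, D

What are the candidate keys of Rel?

{A, B}, {A, C}, {B, E}, {C, E}, {E, F}

{A, B}⁺ = {A, B, C, D, E, F}, which is every attribute, so {A, B} is a candidate key.
{A, C}⁺ = {A, B, C, D, E, F}, which is every attribute, so {A, C} is a candidate key.
{B, E}⁺ = {A, B, C, D, E, F}, which is every attribute, so {B, E} is a candidate key.
{C, E}⁺ = {A, B, C, D, E, F}, which is every attribute, so {C, E} is a candidate key.
{E, F}⁺ = {A, B, C, D, E, F}, which is every attribute, so {E, F} is a candidate key.
No proper subset of any of these is a key, and no other minimal superkey exists.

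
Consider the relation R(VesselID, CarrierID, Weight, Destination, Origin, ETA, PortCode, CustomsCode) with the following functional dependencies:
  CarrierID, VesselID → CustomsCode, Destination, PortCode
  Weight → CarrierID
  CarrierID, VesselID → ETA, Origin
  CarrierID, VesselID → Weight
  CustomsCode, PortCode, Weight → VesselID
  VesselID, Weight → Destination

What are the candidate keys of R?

{CarrierID, VesselID}, {CustomsCode, PortCode, Weight}, {VesselID, Weight}

{CarrierID, VesselID}⁺ = {CarrierID, CustomsCode, Destination, ETA, Origin, PortCode, VesselID, Weight}, which is every attribute, so {CarrierID, VesselID} is a candidate key.
{VesselID, Weight}⁺ = {CarrierID, CustomsCode, Destination, ETA, Origin, PortCode, VesselID, Weight}, which is every attribute, so {VesselID, Weight} is a candidate key.
{CustomsCode, PortCode, Weight}⁺ = {CarrierID, CustomsCode, Destination, ETA, Origin, PortCode, VesselID, Weight}, which is every attribute, so {CustomsCode, PortCode, Weight} is a candidate key.
No proper subset of any of these is a key, and no other minimal superkey exists.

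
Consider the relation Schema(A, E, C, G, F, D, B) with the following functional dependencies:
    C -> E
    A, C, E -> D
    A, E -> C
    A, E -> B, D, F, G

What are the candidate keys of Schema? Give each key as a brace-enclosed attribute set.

{A, C}, {A, E}

No FD produces {A}, so it must be in every candidate key.
{A, C}⁺ = {A, B, C, D, E, F, G}, which is every attribute, so {A, C} is a candidate key.
{A, E}⁺ = {A, B, C, D, E, F, G}, which is every attribute, so {A, E} is a candidate key.
Any other superkey properly contains one of these, so there are no further candidate keys.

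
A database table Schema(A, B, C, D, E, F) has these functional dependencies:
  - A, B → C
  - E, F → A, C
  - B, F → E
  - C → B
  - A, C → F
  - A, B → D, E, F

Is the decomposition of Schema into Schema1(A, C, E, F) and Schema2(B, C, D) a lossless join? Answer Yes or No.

No

Common attributes: {C}; their closure is {B, C}.
Schema1 ⊄ {B, C} and Schema2 ⊄ {B, C}, so the split is lossy.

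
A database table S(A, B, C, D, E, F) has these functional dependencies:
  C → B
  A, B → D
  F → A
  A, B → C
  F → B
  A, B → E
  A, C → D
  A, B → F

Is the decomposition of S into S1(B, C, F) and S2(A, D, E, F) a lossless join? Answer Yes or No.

S1 ∩ S2 = {F}; its closure under F is {A, B, C, D, E, F}.
This includes all of S1, so the common attributes are a superkey of S1 — the join is lossless.

Yes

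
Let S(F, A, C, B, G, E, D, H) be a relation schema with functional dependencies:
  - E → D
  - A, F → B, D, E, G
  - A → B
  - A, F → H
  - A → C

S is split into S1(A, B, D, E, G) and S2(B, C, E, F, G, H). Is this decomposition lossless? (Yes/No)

S1 ∩ S2 = {B, E, G}; its closure under F is {B, D, E, G}.
Neither S1 nor S2 is contained in that closure, so the decomposition is lossy.

No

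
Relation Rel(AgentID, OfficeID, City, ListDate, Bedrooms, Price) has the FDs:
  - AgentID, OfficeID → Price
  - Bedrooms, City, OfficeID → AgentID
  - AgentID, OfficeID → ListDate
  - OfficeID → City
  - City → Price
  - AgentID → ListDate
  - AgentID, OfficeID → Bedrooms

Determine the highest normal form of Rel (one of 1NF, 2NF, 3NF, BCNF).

Candidate keys: {AgentID, OfficeID}, {Bedrooms, OfficeID}. Prime attributes: {AgentID, Bedrooms, OfficeID}.
OfficeID → City: {OfficeID}⁺ = {City, OfficeID, Price}, which is not all of the attributes, so the left side is not a superkey — BCNF is violated.
Because {City} is non-prime and the left side of OfficeID → City is not a superkey, the relation is not in 3NF.
The proper key subset {AgentID} of {AgentID, OfficeID} determines non-prime {ListDate}, so the relation is not even in 2NF.

1NF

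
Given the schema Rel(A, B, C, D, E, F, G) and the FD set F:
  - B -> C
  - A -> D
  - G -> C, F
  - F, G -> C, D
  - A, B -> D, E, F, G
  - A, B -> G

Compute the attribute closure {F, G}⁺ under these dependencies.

{C, D, F, G}

Start with {F, G}.
G -> C, F applies; add {C} → now {C, F, G}.
F, G -> C, D applies; add {D} → now {C, D, F, G}.
No further FD applies.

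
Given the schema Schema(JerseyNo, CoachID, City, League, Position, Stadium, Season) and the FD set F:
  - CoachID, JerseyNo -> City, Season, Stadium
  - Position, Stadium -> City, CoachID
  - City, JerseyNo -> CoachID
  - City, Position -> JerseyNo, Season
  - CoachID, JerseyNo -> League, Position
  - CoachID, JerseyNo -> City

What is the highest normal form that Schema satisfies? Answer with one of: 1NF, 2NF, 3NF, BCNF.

BCNF

Candidate keys: {City, JerseyNo}, {City, Position}, {CoachID, JerseyNo}, {Position, Stadium}. Prime attributes: {City, CoachID, JerseyNo, Position, Stadium}.
Every FD has a superkey on the left, so the relation is in BCNF.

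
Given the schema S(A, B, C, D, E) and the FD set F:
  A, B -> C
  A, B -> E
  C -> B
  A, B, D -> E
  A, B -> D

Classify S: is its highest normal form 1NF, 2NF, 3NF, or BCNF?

Candidate keys: {A, B}, {A, C}. Prime attributes: {A, B, C}.
C -> B: {C}⁺ = {B, C}, which is not all of the attributes, so the left side is not a superkey — BCNF is violated.
Its right-hand attributes {B} are all prime, as are those of every other non-superkey FD — the relation is in 3NF.

3NF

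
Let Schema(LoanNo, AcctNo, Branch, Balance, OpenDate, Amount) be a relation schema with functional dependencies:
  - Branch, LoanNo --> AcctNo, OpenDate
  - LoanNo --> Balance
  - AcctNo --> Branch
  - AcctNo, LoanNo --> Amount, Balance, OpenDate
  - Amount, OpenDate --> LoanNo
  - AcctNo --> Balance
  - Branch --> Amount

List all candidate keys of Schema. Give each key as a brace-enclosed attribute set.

{AcctNo, LoanNo}⁺ = {AcctNo, Amount, Balance, Branch, LoanNo, OpenDate}, which is every attribute, so {AcctNo, LoanNo} is a candidate key.
{AcctNo, OpenDate}⁺ = {AcctNo, Amount, Balance, Branch, LoanNo, OpenDate}, which is every attribute, so {AcctNo, OpenDate} is a candidate key.
{Branch, LoanNo}⁺ = {AcctNo, Amount, Balance, Branch, LoanNo, OpenDate}, which is every attribute, so {Branch, LoanNo} is a candidate key.
{Branch, OpenDate}⁺ = {AcctNo, Amount, Balance, Branch, LoanNo, OpenDate}, which is every attribute, so {Branch, OpenDate} is a candidate key.
These are minimal and exhaustive — every other superkey contains one of them.

{AcctNo, LoanNo}, {AcctNo, OpenDate}, {Branch, LoanNo}, {Branch, OpenDate}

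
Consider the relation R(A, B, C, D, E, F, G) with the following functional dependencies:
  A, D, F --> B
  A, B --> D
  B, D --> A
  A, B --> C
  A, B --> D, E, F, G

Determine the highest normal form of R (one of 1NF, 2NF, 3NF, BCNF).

BCNF

Candidate keys: {A, B}, {A, D, F}, {B, D}. Prime attributes: {A, B, D, F}.
The left-hand side of every FD is a superkey, so BCNF is satisfied.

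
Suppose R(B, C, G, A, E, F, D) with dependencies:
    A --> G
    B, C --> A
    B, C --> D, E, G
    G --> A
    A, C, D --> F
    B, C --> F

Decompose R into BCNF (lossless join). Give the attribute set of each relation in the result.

{A, B, C, D, E}; {A, C, D, F}; {A, G}

Candidate key of the original relation: {B, C}.
Within {A, B, C, D, E, F, G}: {A}⁺ ∩ {A, B, C, D, E, F, G} = {A, G}, not the whole set, so A --> G violates BCNF; decompose into {A, G} and {A, B, C, D, E, F}.
{A, G}: every determinant is a superkey — BCNF.
Within {A, B, C, D, E, F}: {A, C, D}⁺ ∩ {A, B, C, D, E, F} = {A, C, D, F}, not the whole set, so A, C, D --> F violates BCNF; decompose into {A, C, D, F} and {A, B, C, D, E}.
{A, C, D, F}: every determinant is a superkey — BCNF.
{A, B, C, D, E}: every determinant is a superkey — BCNF.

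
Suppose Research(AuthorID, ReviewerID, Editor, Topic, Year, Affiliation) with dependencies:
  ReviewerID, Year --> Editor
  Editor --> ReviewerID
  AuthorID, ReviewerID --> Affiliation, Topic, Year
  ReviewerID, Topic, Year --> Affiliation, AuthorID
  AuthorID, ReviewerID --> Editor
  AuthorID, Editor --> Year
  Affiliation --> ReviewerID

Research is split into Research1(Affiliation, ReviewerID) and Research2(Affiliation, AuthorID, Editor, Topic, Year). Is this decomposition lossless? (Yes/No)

The shared attributes are {Affiliation} and {Affiliation}⁺ = {Affiliation, ReviewerID}.
Since Research1 ⊆ {Affiliation, ReviewerID}, the intersection is a superkey of Research1; the decomposition is lossless.

Yes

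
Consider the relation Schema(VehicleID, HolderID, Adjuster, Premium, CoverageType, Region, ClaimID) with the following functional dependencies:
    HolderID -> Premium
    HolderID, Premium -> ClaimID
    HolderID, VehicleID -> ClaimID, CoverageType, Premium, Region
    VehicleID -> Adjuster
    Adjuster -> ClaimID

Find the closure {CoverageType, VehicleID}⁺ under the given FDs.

{Adjuster, ClaimID, CoverageType, VehicleID}

Start with {CoverageType, VehicleID}.
VehicleID -> Adjuster applies; add {Adjuster} → now {Adjuster, CoverageType, VehicleID}.
Adjuster -> ClaimID applies; add {ClaimID} → now {Adjuster, ClaimID, CoverageType, VehicleID}.
No further FD applies.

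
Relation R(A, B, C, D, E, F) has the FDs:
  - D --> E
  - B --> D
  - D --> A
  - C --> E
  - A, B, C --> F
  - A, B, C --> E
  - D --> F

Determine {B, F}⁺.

Start with {B, F}.
B --> D applies; add {D} → now {B, D, F}.
D --> A applies; add {A} → now {A, B, D, F}.
D --> E applies; add {E} → now {A, B, D, E, F}.
No further FD applies.

{A, B, D, E, F}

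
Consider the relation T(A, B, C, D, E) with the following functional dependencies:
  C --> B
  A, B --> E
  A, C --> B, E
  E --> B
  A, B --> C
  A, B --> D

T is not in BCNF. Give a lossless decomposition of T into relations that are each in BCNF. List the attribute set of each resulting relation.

Candidate keys of the original relation: {A, B}, {A, C}, {A, E}.
Within {A, B, C, D, E}: {C}⁺ ∩ {A, B, C, D, E} = {B, C}, not the whole set, so C --> B violates BCNF; decompose into {B, C} and {A, C, D, E}.
{B, C} is in BCNF.
{A, C, D, E} is in BCNF.

{A, C, D, E}; {B, C}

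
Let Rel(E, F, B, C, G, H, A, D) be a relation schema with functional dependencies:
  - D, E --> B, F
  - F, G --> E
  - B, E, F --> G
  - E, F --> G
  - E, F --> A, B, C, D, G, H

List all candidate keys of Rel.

{D, E}, {E, F}, {F, G}

{D, E} is a candidate key since {D, E}⁺ = {A, B, C, D, E, F, G, H} covers every attribute.
{E, F} is a candidate key since {E, F}⁺ = {A, B, C, D, E, F, G, H} covers every attribute.
{F, G} is a candidate key since {F, G}⁺ = {A, B, C, D, E, F, G, H} covers every attribute.
No proper subset of any of these is a key, and no other minimal superkey exists.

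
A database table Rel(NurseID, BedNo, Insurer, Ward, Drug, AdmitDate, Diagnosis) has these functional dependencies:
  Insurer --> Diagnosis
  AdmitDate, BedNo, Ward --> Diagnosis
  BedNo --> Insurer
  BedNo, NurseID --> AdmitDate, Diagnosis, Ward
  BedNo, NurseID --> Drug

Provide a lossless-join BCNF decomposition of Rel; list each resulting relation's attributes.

Candidate key of the original relation: {BedNo, NurseID}.
In {AdmitDate, BedNo, Diagnosis, Drug, Insurer, NurseID, Ward}, {Insurer} is not a superkey ({Insurer}⁺ restricted to this set is {Diagnosis, Insurer}), so split on Insurer --> Diagnosis into {Diagnosis, Insurer} and {AdmitDate, BedNo, Drug, Insurer, NurseID, Ward}.
{Diagnosis, Insurer}: every determinant is a superkey — BCNF.
In {AdmitDate, BedNo, Drug, Insurer, NurseID, Ward}, {AdmitDate, BedNo, Ward} is not a superkey ({AdmitDate, BedNo, Ward}⁺ restricted to this set is {AdmitDate, BedNo, Insurer, Ward}), so split on AdmitDate, BedNo, Ward --> Insurer into {AdmitDate, BedNo, Insurer, Ward} and {AdmitDate, BedNo, Drug, NurseID, Ward}.
In {AdmitDate, BedNo, Insurer, Ward}, {BedNo} is not a superkey ({BedNo}⁺ restricted to this set is {BedNo, Insurer}), so split on BedNo --> Insurer into {BedNo, Insurer} and {AdmitDate, BedNo, Ward}.
{BedNo, Insurer}: every determinant is a superkey — BCNF.
{AdmitDate, BedNo, Ward}: every determinant is a superkey — BCNF.
{AdmitDate, BedNo, Drug, NurseID, Ward}: every determinant is a superkey — BCNF.

{AdmitDate, BedNo, Drug, NurseID, Ward}; {BedNo, Insurer}; {Diagnosis, Insurer}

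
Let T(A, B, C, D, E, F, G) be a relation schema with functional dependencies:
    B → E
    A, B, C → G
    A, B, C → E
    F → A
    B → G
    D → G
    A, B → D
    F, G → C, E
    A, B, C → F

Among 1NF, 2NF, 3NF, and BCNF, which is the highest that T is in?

Candidate keys: {A, B, C}, {B, F}. Prime attributes: {A, B, C, F}.
For B → E we have {B}⁺ = {B, E, G}; {B} is not a superkey, so BCNF fails.
B → E determines the non-prime attribute {E} from a non-superkey — 3NF is violated.
The proper key subset {B} of {B, F} determines non-prime {E, G}, so the relation is not even in 2NF.

1NF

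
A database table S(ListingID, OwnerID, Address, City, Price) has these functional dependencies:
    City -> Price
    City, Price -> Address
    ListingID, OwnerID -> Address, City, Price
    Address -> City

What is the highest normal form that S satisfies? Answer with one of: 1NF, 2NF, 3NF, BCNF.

Candidate key: {ListingID, OwnerID}. Prime attributes: {ListingID, OwnerID}.
For City -> Price we have {City}⁺ = {Address, City, Price}; {City} is not a superkey, so BCNF fails.
City -> Price determines the non-prime attribute {Price} from a non-superkey — 3NF is violated.
No non-prime attribute depends on a proper subset of any candidate key, so 2NF holds.

2NF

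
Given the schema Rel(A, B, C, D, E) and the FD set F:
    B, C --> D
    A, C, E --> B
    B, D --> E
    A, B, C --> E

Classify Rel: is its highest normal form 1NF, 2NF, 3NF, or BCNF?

1NF

Candidate keys: {A, B, C}, {A, C, E}. Prime attributes: {A, B, C, E}.
For B, C --> D we have {B, C}⁺ = {B, C, D, E}; {B, C} is not a superkey, so BCNF fails.
B, C --> D determines the non-prime attribute {D} from a non-superkey — 3NF is violated.
{B, C} is a proper subset of the key {A, B, C}, and {B, C}⁺ contains the non-prime attribute {D} — a partial dependency, so 2NF is violated.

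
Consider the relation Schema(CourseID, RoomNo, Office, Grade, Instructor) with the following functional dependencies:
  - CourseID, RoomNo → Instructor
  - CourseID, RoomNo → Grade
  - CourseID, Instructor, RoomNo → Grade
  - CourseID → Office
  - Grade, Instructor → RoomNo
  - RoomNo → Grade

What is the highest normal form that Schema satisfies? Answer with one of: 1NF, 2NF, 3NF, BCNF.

Candidate keys: {CourseID, Grade, Instructor}, {CourseID, RoomNo}. Prime attributes: {CourseID, Grade, Instructor, RoomNo}.
CourseID → Office: {CourseID}⁺ = {CourseID, Office}, which is not all of the attributes, so the left side is not a superkey — BCNF is violated.
CourseID → Office has non-prime {Office} on the right and a non-superkey on the left, so 3NF fails.
{CourseID} is a proper subset of the key {CourseID, RoomNo}, and {CourseID}⁺ contains the non-prime attribute {Office} — a partial dependency, so 2NF is violated.

1NF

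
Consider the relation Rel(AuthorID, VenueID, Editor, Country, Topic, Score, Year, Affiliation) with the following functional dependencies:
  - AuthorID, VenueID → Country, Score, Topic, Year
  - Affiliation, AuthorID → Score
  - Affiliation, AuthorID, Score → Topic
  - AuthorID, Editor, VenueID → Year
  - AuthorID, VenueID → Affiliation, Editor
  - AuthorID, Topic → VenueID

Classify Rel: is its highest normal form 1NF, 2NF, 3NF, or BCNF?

BCNF

Candidate keys: {Affiliation, AuthorID}, {AuthorID, Topic}, {AuthorID, VenueID}. Prime attributes: {Affiliation, AuthorID, Topic, VenueID}.
Every FD has a superkey on the left, so the relation is in BCNF.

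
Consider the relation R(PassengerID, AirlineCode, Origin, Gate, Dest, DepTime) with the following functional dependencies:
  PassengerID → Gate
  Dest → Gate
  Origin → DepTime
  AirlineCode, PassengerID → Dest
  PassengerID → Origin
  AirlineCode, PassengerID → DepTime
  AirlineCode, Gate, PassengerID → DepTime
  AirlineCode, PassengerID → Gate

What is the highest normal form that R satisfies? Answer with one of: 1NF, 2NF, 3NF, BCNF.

Candidate key: {AirlineCode, PassengerID}. Prime attributes: {AirlineCode, PassengerID}.
PassengerID → Gate breaks BCNF: {PassengerID}⁺ = {DepTime, Gate, Origin, PassengerID}, so {PassengerID} is not a superkey.
PassengerID → Gate determines the non-prime attribute {Gate} from a non-superkey — 3NF is violated.
{PassengerID} is a proper subset of the key {AirlineCode, PassengerID}, and {PassengerID}⁺ contains the non-prime attributes {DepTime, Gate, Origin} — a partial dependency, so 2NF is violated.

1NF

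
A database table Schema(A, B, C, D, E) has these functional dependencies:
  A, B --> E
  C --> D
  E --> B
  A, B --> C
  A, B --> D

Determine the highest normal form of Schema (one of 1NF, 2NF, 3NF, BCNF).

2NF

Candidate keys: {A, B}, {A, E}. Prime attributes: {A, B, E}.
C --> D breaks BCNF: {C}⁺ = {C, D}, so {C} is not a superkey.
Because {D} is non-prime and the left side of C --> D is not a superkey, the relation is not in 3NF.
No non-prime attribute depends on a proper subset of any candidate key, so 2NF holds.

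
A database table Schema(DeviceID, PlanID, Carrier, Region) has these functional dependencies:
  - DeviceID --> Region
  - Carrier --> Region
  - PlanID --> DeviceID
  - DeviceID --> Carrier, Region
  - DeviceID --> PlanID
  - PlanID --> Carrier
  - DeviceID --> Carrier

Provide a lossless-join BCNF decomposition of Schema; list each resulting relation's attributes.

Candidate keys of the original relation: {DeviceID}, {PlanID}.
In {Carrier, DeviceID, PlanID, Region}, {Carrier} is not a superkey ({Carrier}⁺ restricted to this set is {Carrier, Region}), so split on Carrier --> Region into {Carrier, Region} and {Carrier, DeviceID, PlanID}.
{Carrier, Region} has no BCNF violation.
{Carrier, DeviceID, PlanID} has no BCNF violation.

{Carrier, DeviceID, PlanID}; {Carrier, Region}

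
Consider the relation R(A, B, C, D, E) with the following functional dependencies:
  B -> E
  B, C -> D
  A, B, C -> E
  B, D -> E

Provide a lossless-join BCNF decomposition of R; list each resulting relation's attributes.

{A, B, C}; {B, C, D}; {B, E}

Candidate key of the original relation: {A, B, C}.
In {A, B, C, D, E}, {B} is not a superkey ({B}⁺ restricted to this set is {B, E}), so split on B -> E into {B, E} and {A, B, C, D}.
{B, E} has no BCNF violation.
In {A, B, C, D}, {B, C} is not a superkey ({B, C}⁺ restricted to this set is {B, C, D}), so split on B, C -> D into {B, C, D} and {A, B, C}.
{B, C, D} has no BCNF violation.
{A, B, C} has no BCNF violation.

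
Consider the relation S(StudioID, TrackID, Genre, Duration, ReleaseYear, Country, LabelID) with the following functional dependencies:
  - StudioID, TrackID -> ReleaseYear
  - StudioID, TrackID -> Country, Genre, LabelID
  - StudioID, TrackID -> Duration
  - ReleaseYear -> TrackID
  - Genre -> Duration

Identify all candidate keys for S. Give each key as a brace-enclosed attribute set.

{ReleaseYear, StudioID}, {StudioID, TrackID}

Attributes never on any right-hand side: {StudioID} — every candidate key must contain it.
{ReleaseYear, StudioID}⁺ = {Country, Duration, Genre, LabelID, ReleaseYear, StudioID, TrackID} — all of the relation — so {ReleaseYear, StudioID} is a candidate key.
{StudioID, TrackID}⁺ = {Country, Duration, Genre, LabelID, ReleaseYear, StudioID, TrackID} — all of the relation — so {StudioID, TrackID} is a candidate key.
No proper subset of any of these is a key, and no other minimal superkey exists.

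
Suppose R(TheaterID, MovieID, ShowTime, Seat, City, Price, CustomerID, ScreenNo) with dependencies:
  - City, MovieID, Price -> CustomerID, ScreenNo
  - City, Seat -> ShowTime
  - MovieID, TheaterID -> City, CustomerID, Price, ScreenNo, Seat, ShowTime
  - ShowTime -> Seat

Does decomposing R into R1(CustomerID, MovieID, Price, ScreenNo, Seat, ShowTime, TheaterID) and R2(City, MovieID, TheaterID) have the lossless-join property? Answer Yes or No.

The shared attributes are {MovieID, TheaterID} and {MovieID, TheaterID}⁺ = {City, CustomerID, MovieID, Price, ScreenNo, Seat, ShowTime, TheaterID}.
Since R1 ⊆ {City, CustomerID, MovieID, Price, ScreenNo, Seat, ShowTime, TheaterID}, the intersection is a superkey of R1; the decomposition is lossless.

Yes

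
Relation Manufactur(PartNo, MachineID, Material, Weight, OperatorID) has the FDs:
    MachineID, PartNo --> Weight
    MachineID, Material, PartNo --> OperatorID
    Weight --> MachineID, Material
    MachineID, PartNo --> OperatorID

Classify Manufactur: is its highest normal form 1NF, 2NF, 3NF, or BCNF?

Candidate keys: {MachineID, PartNo}, {PartNo, Weight}. Prime attributes: {MachineID, PartNo, Weight}.
Weight --> MachineID, Material breaks BCNF: {Weight}⁺ = {MachineID, Material, Weight}, so {Weight} is not a superkey.
Weight --> MachineID, Material determines the non-prime attribute {Material} from a non-superkey — 3NF is violated.
{Weight} is a proper subset of the key {PartNo, Weight}, and {Weight}⁺ contains the non-prime attribute {Material} — a partial dependency, so 2NF is violated.

1NF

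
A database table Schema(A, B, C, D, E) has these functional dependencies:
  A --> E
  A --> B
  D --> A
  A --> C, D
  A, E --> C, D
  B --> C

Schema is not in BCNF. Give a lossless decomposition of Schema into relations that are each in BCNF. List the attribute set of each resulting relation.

Candidate keys of the original relation: {A}, {D}.
Within {A, B, C, D, E}: {B}⁺ ∩ {A, B, C, D, E} = {B, C}, not the whole set, so B --> C violates BCNF; decompose into {B, C} and {A, B, D, E}.
{B, C} has no BCNF violation.
{A, B, D, E} has no BCNF violation.

{A, B, D, E}; {B, C}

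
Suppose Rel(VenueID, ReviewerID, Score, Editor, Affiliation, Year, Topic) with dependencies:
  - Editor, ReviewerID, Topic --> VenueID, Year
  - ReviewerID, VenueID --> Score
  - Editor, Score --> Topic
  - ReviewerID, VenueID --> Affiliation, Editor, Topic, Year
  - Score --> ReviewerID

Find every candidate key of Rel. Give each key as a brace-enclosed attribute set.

{Editor, Score} is a candidate key since {Editor, Score}⁺ = {Affiliation, Editor, ReviewerID, Score, Topic, VenueID, Year} covers every attribute.
{ReviewerID, VenueID} is a candidate key since {ReviewerID, VenueID}⁺ = {Affiliation, Editor, ReviewerID, Score, Topic, VenueID, Year} covers every attribute.
{Score, VenueID} is a candidate key since {Score, VenueID}⁺ = {Affiliation, Editor, ReviewerID, Score, Topic, VenueID, Year} covers every attribute.
{Editor, ReviewerID, Topic} is a candidate key since {Editor, ReviewerID, Topic}⁺ = {Affiliation, Editor, ReviewerID, Score, Topic, VenueID, Year} covers every attribute.
Any other superkey properly contains one of these, so there are no further candidate keys.

{Editor, ReviewerID, Topic}, {Editor, Score}, {ReviewerID, VenueID}, {Score, VenueID}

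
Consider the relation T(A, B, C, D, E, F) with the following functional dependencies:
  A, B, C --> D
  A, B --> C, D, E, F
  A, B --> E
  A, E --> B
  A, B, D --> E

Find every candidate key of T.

Attributes never on any right-hand side: {A} — every candidate key must contain it.
{A, B} is a candidate key since {A, B}⁺ = {A, B, C, D, E, F} covers every attribute.
{A, E} is a candidate key since {A, E}⁺ = {A, B, C, D, E, F} covers every attribute.
Any other superkey properly contains one of these, so there are no further candidate keys.

{A, B}, {A, E}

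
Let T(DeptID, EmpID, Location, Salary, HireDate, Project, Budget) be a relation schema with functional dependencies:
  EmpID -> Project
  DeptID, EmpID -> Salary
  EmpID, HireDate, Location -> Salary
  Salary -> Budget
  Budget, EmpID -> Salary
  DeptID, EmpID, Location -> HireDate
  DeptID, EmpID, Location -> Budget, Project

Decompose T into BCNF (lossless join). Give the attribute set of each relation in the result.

Candidate key of the original relation: {DeptID, EmpID, Location}.
Within {Budget, DeptID, EmpID, HireDate, Location, Project, Salary}: {EmpID}⁺ ∩ {Budget, DeptID, EmpID, HireDate, Location, Project, Salary} = {EmpID, Project}, not the whole set, so EmpID -> Project violates BCNF; decompose into {EmpID, Project} and {Budget, DeptID, EmpID, HireDate, Location, Salary}.
{EmpID, Project}: every determinant is a superkey — BCNF.
Within {Budget, DeptID, EmpID, HireDate, Location, Salary}: {DeptID, EmpID}⁺ ∩ {Budget, DeptID, EmpID, HireDate, Location, Salary} = {Budget, DeptID, EmpID, Salary}, not the whole set, so DeptID, EmpID -> Budget, Salary violates BCNF; decompose into {Budget, DeptID, EmpID, Salary} and {DeptID, EmpID, HireDate, Location}.
Within {Budget, DeptID, EmpID, Salary}: {Salary}⁺ ∩ {Budget, DeptID, EmpID, Salary} = {Budget, Salary}, not the whole set, so Salary -> Budget violates BCNF; decompose into {Budget, Salary} and {DeptID, EmpID, Salary}.
{Budget, Salary}: every determinant is a superkey — BCNF.
{DeptID, EmpID, Salary}: every determinant is a superkey — BCNF.
{DeptID, EmpID, HireDate, Location}: every determinant is a superkey — BCNF.

{Budget, Salary}; {DeptID, EmpID, HireDate, Location}; {DeptID, EmpID, Salary}; {EmpID, Project}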